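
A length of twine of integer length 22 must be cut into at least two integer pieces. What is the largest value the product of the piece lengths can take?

Fill f[k] for k=2..22: at each k try every first piece i and multiply by the better of (k−i) uncut or f[k−i].
Small cases: f[2]=1, f[3]=2, f[4]=4, f[5]=6, f[6]=9, f[7]=12, f[8]=18, f[9]=27, f[10]=36, f[11]=54, f[12]=81, f[13]=108, f[14]=162.
f[15] = 3*max(12,81) = 3*81 = 243
f[16] = 2*max(14,162) = 2*162 = 324
f[17] = 2*max(15,243) = 2*243 = 486
f[18] = 3*max(15,243) = 3*243 = 729
f[19] = 2*max(17,486) = 2*486 = 972
f[20] = 2*max(18,729) = 2*729 = 1458
f[21] = 3*max(18,729) = 3*729 = 2187
f[22] = 2*max(20,1458) = 2*1458 = 2916
One optimal split: 3 + 3 + 3 + 3 + 3 + 3 + 2 + 2; product 3*3*3*3*3*3*2*2 = 2916.

2916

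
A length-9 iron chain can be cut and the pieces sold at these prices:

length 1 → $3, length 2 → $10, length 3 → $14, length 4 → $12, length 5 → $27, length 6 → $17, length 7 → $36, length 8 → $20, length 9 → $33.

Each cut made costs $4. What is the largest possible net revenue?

42

Consider every possible first cut. r[k] is the best of p[i]+r[k−i] over all sellable i≤k, charging 4 whenever i<k.
r[1] = 3
r[2] = max(3+3-4, 10+0) = 10
r[3] = max(3+10-4, 10+3-4, 14+0) = 14
r[4] = max(3+14-4, 10+10-4, 14+3-4, 12+0) = 16
r[5] = max(3+16-4, 10+14-4, 14+10-4, 12+3-4, 27+0) = 27
r[6] = max(3+27-4, 10+16-4, 14+14-4, 12+10-4, 27+3-4, 17+0) = 26
r[7] = max(3+26-4, 10+27-4, 14+16-4, …, 17+3-4, 36+0) = 36
r[8] = max(3+36-4, 10+26-4, 14+27-4, …, 36+3-4, 20+0) = 37
r[9] = max(3+37-4, 10+36-4, 14+26-4, …, 20+3-4, 33+0) = 42
One optimal plan: pieces 7 + 2 (1 cut) → $46 − $4 = $42.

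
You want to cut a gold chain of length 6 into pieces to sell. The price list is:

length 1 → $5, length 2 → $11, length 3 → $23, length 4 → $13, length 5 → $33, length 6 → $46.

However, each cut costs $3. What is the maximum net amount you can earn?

Consider every possible first cut. v[k] is the best of p[i]+v[k−i] over all sellable i≤k, charging 3 whenever i<k.
v[1] = 5
v[2] = 11
v[3] = 23
v[4] = 25  (first piece 1, then v[3]=23)
v[5] = 33
v[6] = 46
Best is to make no cuts and sell whole for $46.

46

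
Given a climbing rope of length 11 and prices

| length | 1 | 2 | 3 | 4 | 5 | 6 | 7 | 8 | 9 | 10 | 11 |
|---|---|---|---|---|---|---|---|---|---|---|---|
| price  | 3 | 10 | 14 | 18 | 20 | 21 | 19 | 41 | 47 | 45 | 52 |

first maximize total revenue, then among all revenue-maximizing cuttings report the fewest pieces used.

Consider every possible first cut. r[k] is the best of p[i]+r[k−i] over all sellable i≤k.
r[1] = 3
r[2] = 10
r[3] = 14
r[4] = 20  (first piece 2, then r[2]=10)
r[5] = 24  (first piece 2, then r[3]=14)
r[6] = 30  (first piece 2, then r[4]=20)
r[7] = 34  (first piece 2, then r[5]=24)
r[8] = 41
r[9] = 47
r[10] = 51  (first piece 2, then r[8]=41)
r[11] = 57  (first piece 2, then r[9]=47)
Maximum revenue is €57.
Now minimize piece count subject to staying optimal: for each k, pieces[k] = 1 + min over i with p[i]+r[k−i]=r[k] of pieces[k−i].
pieces[8] = 1
pieces[9] = 1
pieces[10] = 2
pieces[11] = 2

2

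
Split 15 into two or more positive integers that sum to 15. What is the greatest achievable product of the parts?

Fill m[k] for k=2..15: at each k try every first piece i and multiply by the better of (k−i) uncut or m[k−i].
m[2] = 1*max(1,0) = 1*1 = 1
m[3] = 1*max(2,1) = 1*2 = 2
m[4] = 2*max(2,1) = 2*2 = 4
m[5] = 2*max(3,2) = 2*3 = 6
m[6] = 3*max(3,2) = 3*3 = 9
m[7] = 2*max(5,6) = 2*6 = 12
m[8] = 2*max(6,9) = 2*9 = 18
m[9] = 3*max(6,9) = 3*9 = 27
m[10] = 2*max(8,18) = 2*18 = 36
m[11] = 2*max(9,27) = 2*27 = 54
m[12] = 3*max(9,27) = 3*27 = 81
m[13] = 2*max(11,54) = 2*54 = 108
m[14] = 2*max(12,81) = 2*81 = 162
m[15] = 3*max(12,81) = 3*81 = 243
One optimal split: 3 + 3 + 3 + 3 + 3; product 3*3*3*3*3 = 243.

243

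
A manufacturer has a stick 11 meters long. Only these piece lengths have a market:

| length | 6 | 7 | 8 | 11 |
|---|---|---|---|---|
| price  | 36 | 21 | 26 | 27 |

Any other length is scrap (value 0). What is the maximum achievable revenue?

36

Let f[k] be the best obtainable value from length k. For each k, try every first piece i and keep the best of price[i] + f[k−i].
f[1] = 0
f[2] = 0
f[3] = 0
f[4] = 0
f[5] = 0
f[6] = 36
f[7] = 36
f[8] = 36
f[9] = 36
f[10] = 36
f[11] = 36
One optimal cutting: pieces 6 with 5 meters of scrap → 36.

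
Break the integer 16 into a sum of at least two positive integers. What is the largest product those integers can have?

Let P[k] be the best product for length k (with at least one cut). For each first piece i, the rest contributes max(k−i, P[k−i]).
Small cases: P[2]=1, P[3]=2, P[4]=4, P[5]=6, P[6]=9, P[7]=12, P[8]=18.
P[9] = max(1·18, 2·12, 3·9, …, 7·2, 8·1) = 27
P[10] = max(1·27, 2·18, 3·12, …, 8·2, 9·1) = 36
P[11] = max(1·36, 2·27, 3·18, …, 9·2, 10·1) = 54
P[12] = max(1·54, 2·36, 3·27, …, 10·2, 11·1) = 81
P[13] = max(1·81, 2·54, 3·36, …, 11·2, 12·1) = 108
P[14] = max(1·108, 2·81, 3·54, …, 12·2, 13·1) = 162
P[15] = max(1·162, 2·108, 3·81, …, 13·2, 14·1) = 243
P[16] = max(1·243, 2·162, 3·108, …, 14·2, 15·1) = 324
One optimal split: 3 + 3 + 3 + 3 + 2 + 2; product 3·3·3·3·2·2 = 324.

324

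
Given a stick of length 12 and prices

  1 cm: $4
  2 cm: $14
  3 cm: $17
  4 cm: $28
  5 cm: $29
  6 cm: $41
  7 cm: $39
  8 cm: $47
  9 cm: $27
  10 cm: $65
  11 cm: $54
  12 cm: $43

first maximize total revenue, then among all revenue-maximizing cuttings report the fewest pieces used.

3

Let r[k] be the best obtainable value from length k. For each k, try every first piece i and keep the best of price[i] + r[k−i].
r[1] = 4
r[2] = max(4+4, 14+0) = 14
r[3] = max(4+14, 14+4, 17+0) = 18
r[4] = max(4+18, 14+14, 17+4, 28+0) = 28
r[5] = max(4+28, 14+18, 17+14, 28+4, 29+0) = 32
r[6] = max(4+32, 14+28, 17+18, 28+14, 29+4, 41+0) = 42
r[7] = max(4+42, 14+32, 17+28, …, 41+4, 39+0) = 46
r[8] = max(4+46, 14+42, 17+32, …, 39+4, 47+0) = 56
r[9] = max(4+56, 14+46, 17+42, …, 47+4, 27+0) = 60
r[10] = max(4+60, 14+56, 17+46, …, 27+4, 65+0) = 70
r[11] = max(4+70, 14+60, 17+56, …, 65+4, 54+0) = 74
r[12] = max(4+74, 14+70, 17+60, …, 54+4, 43+0) = 84
Maximum revenue is $84.
Now minimize piece count subject to staying optimal: for each k, pieces[k] = 1 + min over i with p[i]+r[k−i]=r[k] of pieces[k−i].
pieces[9] = 3
pieces[10] = 3
pieces[11] = 4
pieces[12] = 3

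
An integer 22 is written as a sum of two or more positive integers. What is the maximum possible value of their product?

Fill g[k] for k=2..22: at each k try every first piece i and multiply by the better of (k−i) uncut or g[k−i].
Small cases: g[2]=1, g[3]=2, g[4]=4, g[5]=6, g[6]=9, g[7]=12, g[8]=18, g[9]=27, g[10]=36, g[11]=54, g[12]=81, g[13]=108, g[14]=162, g[15]=243, g[16]=324, g[17]=486.
g[18] = 3*max(15,243) = 3*243 = 729
g[19] = 2*max(17,486) = 2*486 = 972
g[20] = 2*max(18,729) = 2*729 = 1458
g[21] = 3*max(18,729) = 3*729 = 2187
g[22] = 2*max(20,1458) = 2*1458 = 2916
One optimal split: 3 + 3 + 3 + 3 + 3 + 3 + 2 + 2; product 3*3*3*3*3*3*2*2 = 2916.

2916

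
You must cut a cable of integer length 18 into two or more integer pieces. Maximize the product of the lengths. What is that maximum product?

729

Define m[k] = max over 1≤i<k of i · max(k−i, m[k−i]); the inner max lets the remainder stay uncut if that's better.
m[2] = 1*max(1,0) = 1*1 = 1
m[3] = 1*max(2,1) = 1*2 = 2
m[4] = 2*max(2,1) = 2*2 = 4
m[5] = 2*max(3,2) = 2*3 = 6
m[6] = 3*max(3,2) = 3*3 = 9
m[7] = 2*max(5,6) = 2*6 = 12
m[8] = 2*max(6,9) = 2*9 = 18
m[9] = 3*max(6,9) = 3*9 = 27
m[10] = 2*max(8,18) = 2*18 = 36
m[11] = 2*max(9,27) = 2*27 = 54
m[12] = 3*max(9,27) = 3*27 = 81
m[13] = 2*max(11,54) = 2*54 = 108
m[14] = 2*max(12,81) = 2*81 = 162
m[15] = 3*max(12,81) = 3*81 = 243
m[16] = 2*max(14,162) = 2*162 = 324
m[17] = 2*max(15,243) = 2*243 = 486
m[18] = 3*max(15,243) = 3*243 = 729
One optimal split: 3 + 3 + 3 + 3 + 3 + 3; product 3*3*3*3*3*3 = 729.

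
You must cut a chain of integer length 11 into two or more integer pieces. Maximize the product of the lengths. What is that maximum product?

Fill prod[k] for k=2..11: at each k try every first piece i and multiply by the better of (k−i) uncut or prod[k−i].
prod[2] = 1×max(1,0) = 1×1 = 1
prod[3] = 1×max(2,1) = 1×2 = 2
prod[4] = 2×max(2,1) = 2×2 = 4
prod[5] = 2×max(3,2) = 2×3 = 6
prod[6] = 3×max(3,2) = 3×3 = 9
prod[7] = 2×max(5,6) = 2×6 = 12
prod[8] = 2×max(6,9) = 2×9 = 18
prod[9] = 3×max(6,9) = 3×9 = 27
prod[10] = 2×max(8,18) = 2×18 = 36
prod[11] = 2×max(9,27) = 2×27 = 54
One optimal split: 3 + 3 + 3 + 2; product 3×3×3×2 = 54.

54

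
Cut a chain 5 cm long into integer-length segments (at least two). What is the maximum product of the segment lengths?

Let m[k] be the best product for length k (with at least one cut). For each first piece i, the rest contributes max(k−i, m[k−i]).
m[2] = 1*max(1,0) = 1*1 = 1
m[3] = 1*max(2,1) = 1*2 = 2
m[4] = 2*max(2,1) = 2*2 = 4
m[5] = 2*max(3,2) = 2*3 = 6
One optimal split: 3 + 2; product 3*2 = 6.

6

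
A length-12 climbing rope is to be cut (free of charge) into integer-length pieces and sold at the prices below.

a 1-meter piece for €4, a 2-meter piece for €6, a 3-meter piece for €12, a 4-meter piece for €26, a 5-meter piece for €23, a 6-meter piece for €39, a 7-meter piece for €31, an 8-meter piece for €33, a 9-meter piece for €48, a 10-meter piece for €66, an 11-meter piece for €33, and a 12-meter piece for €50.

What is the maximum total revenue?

78

Build v[k] bottom-up: v[k] = max over allowed piece i of (p[i] + v[k−i]).
v[1] = 4
v[2] = 8  (first piece 1, then v[1]=4)
v[3] = 12  (first piece 1, then v[2]=8)
v[4] = 26
v[5] = 30  (first piece 1, then v[4]=26)
v[6] = 39
v[7] = 43  (first piece 1, then v[6]=39)
v[8] = 52  (first piece 4, then v[4]=26)
v[9] = 56  (first piece 1, then v[8]=52)
v[10] = 66
v[11] = 70  (first piece 1, then v[10]=66)
v[12] = 78  (first piece 4, then v[8]=52)
One optimal cutting: 4 + 4 + 4 → €26 + €26 + €26 = €78.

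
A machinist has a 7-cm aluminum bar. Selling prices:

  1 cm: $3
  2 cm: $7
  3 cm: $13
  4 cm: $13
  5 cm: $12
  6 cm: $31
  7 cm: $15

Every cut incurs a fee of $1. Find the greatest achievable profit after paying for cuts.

33

Consider every possible first cut. v[k] is the best of p[i]+v[k−i] over all sellable i≤k, charging 1 whenever i<k.
v[1] = 3
v[2] = max(3+3-1, 7+0) = 7
v[3] = max(3+7-1, 7+3-1, 13+0) = 13
v[4] = max(3+13-1, 7+7-1, 13+3-1, 13+0) = 15
v[5] = max(3+15-1, 7+13-1, 13+7-1, 13+3-1, 12+0) = 19
v[6] = max(3+19-1, 7+15-1, 13+13-1, 13+7-1, 12+3-1, 31+0) = 31
v[7] = max(3+31-1, 7+19-1, 13+15-1, …, 31+3-1, 15+0) = 33
One optimal plan: pieces 6 + 1 (1 cut) → $34 − $1 = $33.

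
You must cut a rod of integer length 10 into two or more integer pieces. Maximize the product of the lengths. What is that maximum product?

36

Fill P[k] for k=2..10: at each k try every first piece i and multiply by the better of (k−i) uncut or P[k−i].
P[2] = 1×max(1,0) = 1×1 = 1
P[3] = 1×max(2,1) = 1×2 = 2
P[4] = 2×max(2,1) = 2×2 = 4
P[5] = 2×max(3,2) = 2×3 = 6
P[6] = 3×max(3,2) = 3×3 = 9
P[7] = 2×max(5,6) = 2×6 = 12
P[8] = 2×max(6,9) = 2×9 = 18
P[9] = 3×max(6,9) = 3×9 = 27
P[10] = 2×max(8,18) = 2×18 = 36
One optimal split: 3 + 3 + 2 + 2; product 3×3×2×2 = 36.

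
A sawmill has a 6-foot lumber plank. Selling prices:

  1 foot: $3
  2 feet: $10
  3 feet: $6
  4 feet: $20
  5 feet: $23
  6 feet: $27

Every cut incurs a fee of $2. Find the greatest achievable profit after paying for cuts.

28

Build r[k] bottom-up: r[k] = max over allowed piece i of (p[i] + r[k−i]) − 2 per cut.
r[1] = 3
r[2] = 10
r[3] = 11  (first piece 1, then r[2]=10)
r[4] = 20
r[5] = 23
r[6] = 28  (first piece 2, then r[4]=20)
One optimal plan: pieces 4 + 2 (1 cut) → $30 − $2 = $28.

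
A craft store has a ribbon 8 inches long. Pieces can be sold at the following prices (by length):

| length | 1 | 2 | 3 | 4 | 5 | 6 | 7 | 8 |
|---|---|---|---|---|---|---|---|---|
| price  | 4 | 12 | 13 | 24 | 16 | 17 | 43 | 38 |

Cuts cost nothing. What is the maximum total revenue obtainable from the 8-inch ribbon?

Build v[k] bottom-up: v[k] = max over allowed piece i of (p[i] + v[k−i]).
v[1] = 4
v[2] = max(4+4, 12+0) = 12
v[3] = max(4+12, 12+4, 13+0) = 16
v[4] = max(4+16, 12+12, 13+4, 24+0) = 24
v[5] = max(4+24, 12+16, 13+12, 24+4, 16+0) = 28
v[6] = max(4+28, 12+24, 13+16, 24+12, 16+4, 17+0) = 36
v[7] = max(4+36, 12+28, 13+24, …, 17+4, 43+0) = 43
v[8] = max(4+43, 12+36, 13+28, …, 43+4, 38+0) = 48
One optimal cutting: 2 + 2 + 2 + 2 → ¢12 + ¢12 + ¢12 + ¢12 = ¢48.

48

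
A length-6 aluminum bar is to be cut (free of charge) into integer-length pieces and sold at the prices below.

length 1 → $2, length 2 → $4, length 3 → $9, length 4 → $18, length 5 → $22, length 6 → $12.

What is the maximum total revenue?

Let R[k] be the best obtainable value from length k. For each k, try every first piece i and keep the best of price[i] + R[k−i].
R[1] = 2
R[2] = max(2+2, 4+0) = 4
R[3] = max(2+4, 4+2, 9+0) = 9
R[4] = max(2+9, 4+4, 9+2, 18+0) = 18
R[5] = max(2+18, 4+9, 9+4, 18+2, 22+0) = 22
R[6] = max(2+22, 4+18, 9+9, 18+4, 22+2, 12+0) = 24
One optimal cutting: 5 + 1 → $22 + $2 = $24.

24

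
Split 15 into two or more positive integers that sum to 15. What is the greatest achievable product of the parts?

Define f[k] = max over 1≤i<k of i · max(k−i, f[k−i]); the inner max lets the remainder stay uncut if that's better.
f[2] = 1×max(1,0) = 1×1 = 1
f[3] = 1×max(2,1) = 1×2 = 2
f[4] = 2×max(2,1) = 2×2 = 4
f[5] = 2×max(3,2) = 2×3 = 6
f[6] = 3×max(3,2) = 3×3 = 9
f[7] = 2×max(5,6) = 2×6 = 12
f[8] = 2×max(6,9) = 2×9 = 18
f[9] = 3×max(6,9) = 3×9 = 27
f[10] = 2×max(8,18) = 2×18 = 36
f[11] = 2×max(9,27) = 2×27 = 54
f[12] = 3×max(9,27) = 3×27 = 81
f[13] = 2×max(11,54) = 2×54 = 108
f[14] = 2×max(12,81) = 2×81 = 162
f[15] = 3×max(12,81) = 3×81 = 243
One optimal split: 3 + 3 + 3 + 3 + 3; product 3×3×3×3×3 = 243.

243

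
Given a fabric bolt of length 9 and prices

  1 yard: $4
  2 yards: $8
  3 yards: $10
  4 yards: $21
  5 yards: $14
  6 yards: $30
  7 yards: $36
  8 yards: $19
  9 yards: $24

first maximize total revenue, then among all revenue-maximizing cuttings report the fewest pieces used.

3

Let r[k] be the best obtainable value from length k. For each k, try every first piece i and keep the best of price[i] + r[k−i].
r[1] = 4
r[2] = max(4+4, 8+0) = 8
r[3] = max(4+8, 8+4, 10+0) = 12
r[4] = max(4+12, 8+8, 10+4, 21+0) = 21
r[5] = max(4+21, 8+12, 10+8, 21+4, 14+0) = 25
r[6] = max(4+25, 8+21, 10+12, 21+8, 14+4, 30+0) = 30
r[7] = max(4+30, 8+25, 10+21, …, 30+4, 36+0) = 36
r[8] = max(4+36, 8+30, 10+25, …, 36+4, 19+0) = 42
r[9] = max(4+42, 8+36, 10+30, …, 19+4, 24+0) = 46
Maximum revenue is $46.
Now minimize piece count subject to staying optimal: for each k, pieces[k] = 1 + min over i with p[i]+r[k−i]=r[k] of pieces[k−i].
pieces[6] = 1
pieces[7] = 1
pieces[8] = 2
pieces[9] = 3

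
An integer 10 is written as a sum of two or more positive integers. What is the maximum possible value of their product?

36

Define P[k] = max over 1≤i<k of i · max(k−i, P[k−i]); the inner max lets the remainder stay uncut if that's better.
P[2] = 1×max(1,0) = 1×1 = 1
P[3] = 1×max(2,1) = 1×2 = 2
P[4] = 2×max(2,1) = 2×2 = 4
P[5] = 2×max(3,2) = 2×3 = 6
P[6] = 3×max(3,2) = 3×3 = 9
P[7] = 2×max(5,6) = 2×6 = 12
P[8] = 2×max(6,9) = 2×9 = 18
P[9] = 3×max(6,9) = 3×9 = 27
P[10] = 2×max(8,18) = 2×18 = 36
One optimal split: 3 + 3 + 2 + 2; product 3×3×2×2 = 36.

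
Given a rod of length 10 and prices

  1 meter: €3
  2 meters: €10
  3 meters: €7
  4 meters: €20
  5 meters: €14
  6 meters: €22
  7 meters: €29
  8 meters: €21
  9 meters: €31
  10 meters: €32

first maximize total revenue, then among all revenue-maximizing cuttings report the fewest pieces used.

3

Build r[k] bottom-up: r[k] = max over allowed piece i of (p[i] + r[k−i]).
r[1] = 3
r[2] = max(3+3, 10+0) = 10
r[3] = max(3+10, 10+3, 7+0) = 13
r[4] = max(3+13, 10+10, 7+3, 20+0) = 20
r[5] = max(3+20, 10+13, 7+10, 20+3, 14+0) = 23
r[6] = max(3+23, 10+20, 7+13, 20+10, 14+3, 22+0) = 30
r[7] = max(3+30, 10+23, 7+20, …, 22+3, 29+0) = 33
r[8] = max(3+33, 10+30, 7+23, …, 29+3, 21+0) = 40
r[9] = max(3+40, 10+33, 7+30, …, 21+3, 31+0) = 43
r[10] = max(3+43, 10+40, 7+33, …, 31+3, 32+0) = 50
Maximum revenue is €50.
Now minimize piece count subject to staying optimal: for each k, pieces[k] = 1 + min over i with p[i]+r[k−i]=r[k] of pieces[k−i].
pieces[7] = 3
pieces[8] = 2
pieces[9] = 3
pieces[10] = 3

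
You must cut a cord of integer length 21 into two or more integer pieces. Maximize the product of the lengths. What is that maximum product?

Let f[k] be the best product for length k (with at least one cut). For each first piece i, the rest contributes max(k−i, f[k−i]).
f[2] = 1·max(1,0) = 1·1 = 1
f[3] = 1·max(2,1) = 1·2 = 2
f[4] = 2·max(2,1) = 2·2 = 4
f[5] = 2·max(3,2) = 2·3 = 6
f[6] = 3·max(3,2) = 3·3 = 9
f[7] = 2·max(5,6) = 2·6 = 12
f[8] = 2·max(6,9) = 2·9 = 18
f[9] = 3·max(6,9) = 3·9 = 27
f[10] = 2·max(8,18) = 2·18 = 36
f[11] = 2·max(9,27) = 2·27 = 54
f[12] = 3·max(9,27) = 3·27 = 81
f[13] = 2·max(11,54) = 2·54 = 108
f[14] = 2·max(12,81) = 2·81 = 162
f[15] = 3·max(12,81) = 3·81 = 243
f[16] = 2·max(14,162) = 2·162 = 324
f[17] = 2·max(15,243) = 2·243 = 486
f[18] = 3·max(15,243) = 3·243 = 729
f[19] = 2·max(17,486) = 2·486 = 972
f[20] = 2·max(18,729) = 2·729 = 1458
f[21] = 3·max(18,729) = 3·729 = 2187
One optimal split: 3 + 3 + 3 + 3 + 3 + 3 + 3; product 3·3·3·3·3·3·3 = 2187.

2187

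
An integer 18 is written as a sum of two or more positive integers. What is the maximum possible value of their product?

Fill P[k] for k=2..18: at each k try every first piece i and multiply by the better of (k−i) uncut or P[k−i].
Small cases: P[2]=1, P[3]=2, P[4]=4, P[5]=6, P[6]=9, P[7]=12, P[8]=18, P[9]=27, P[10]=36, P[11]=54, P[12]=81, P[13]=108.
P[14] = 2×max(12,81) = 2×81 = 162
P[15] = 3×max(12,81) = 3×81 = 243
P[16] = 2×max(14,162) = 2×162 = 324
P[17] = 2×max(15,243) = 2×243 = 486
P[18] = 3×max(15,243) = 3×243 = 729
One optimal split: 3 + 3 + 3 + 3 + 3 + 3; product 3×3×3×3×3×3 = 729.

729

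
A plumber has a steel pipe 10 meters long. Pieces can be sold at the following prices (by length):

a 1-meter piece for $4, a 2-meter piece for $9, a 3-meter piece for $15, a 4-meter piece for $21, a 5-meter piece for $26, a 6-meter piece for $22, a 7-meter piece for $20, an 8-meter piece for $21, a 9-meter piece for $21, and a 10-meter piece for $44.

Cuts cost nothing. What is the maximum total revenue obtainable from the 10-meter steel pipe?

Consider every possible first cut. r[k] is the best of p[i]+r[k−i] over all sellable i≤k.
r[1] = 4
r[2] = max(4+4, 9+0) = 9
r[3] = max(4+9, 9+4, 15+0) = 15
r[4] = max(4+15, 9+9, 15+4, 21+0) = 21
r[5] = max(4+21, 9+15, 15+9, 21+4, 26+0) = 26
r[6] = max(4+26, 9+21, 15+15, 21+9, 26+4, 22+0) = 30
r[7] = max(4+30, 9+26, 15+21, …, 22+4, 20+0) = 36
r[8] = max(4+36, 9+30, 15+26, …, 20+4, 21+0) = 42
r[9] = max(4+42, 9+36, 15+30, …, 21+4, 21+0) = 47
r[10] = max(4+47, 9+42, 15+36, …, 21+4, 44+0) = 52
One optimal cutting: 5 + 5 → $26 + $26 = $52.

52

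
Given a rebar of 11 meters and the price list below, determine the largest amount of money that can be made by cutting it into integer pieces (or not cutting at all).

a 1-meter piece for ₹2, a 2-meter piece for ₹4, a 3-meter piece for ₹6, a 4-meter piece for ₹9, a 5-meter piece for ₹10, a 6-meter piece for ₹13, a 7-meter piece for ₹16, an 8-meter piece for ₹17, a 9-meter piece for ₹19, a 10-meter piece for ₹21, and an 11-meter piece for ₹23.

25

Build v[k] bottom-up: v[k] = max over allowed piece i of (p[i] + v[k−i]).
v[1] = 2
v[2] = max(2+2, 4+0) = 4
v[3] = max(2+4, 4+2, 6+0) = 6
v[4] = max(2+6, 4+4, 6+2, 9+0) = 9
v[5] = max(2+9, 4+6, 6+4, 9+2, 10+0) = 11
v[6] = max(2+11, 4+9, 6+6, 9+4, 10+2, 13+0) = 13
v[7] = max(2+13, 4+11, 6+9, …, 13+2, 16+0) = 16
v[8] = max(2+16, 4+13, 6+11, …, 16+2, 17+0) = 18
v[9] = max(2+18, 4+16, 6+13, …, 17+2, 19+0) = 20
v[10] = max(2+20, 4+18, 6+16, …, 19+2, 21+0) = 22
v[11] = max(2+22, 4+20, 6+18, …, 21+2, 23+0) = 25
One optimal cutting: 7 + 4 → ₹16 + ₹9 = ₹25.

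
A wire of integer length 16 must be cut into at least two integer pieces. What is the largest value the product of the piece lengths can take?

Fill f[k] for k=2..16: at each k try every first piece i and multiply by the better of (k−i) uncut or f[k−i].
f[2] = 1×max(1,0) = 1×1 = 1
f[3] = max(1×2, 2×1) = 2
f[4] = max(1×3, 2×2, 3×1) = 4
f[5] = max(1×4, 2×3, 3×2, 4×1) = 6
f[6] = max(1×6, 2×4, 3×3, 4×2, 5×1) = 9
f[7] = max(1×9, 2×6, 3×4, 4×3, 5×2, 6×1) = 12
f[8] = max(1×12, 2×9, 3×6, …, 6×2, 7×1) = 18
f[9] = max(1×18, 2×12, 3×9, …, 7×2, 8×1) = 27
f[10] = max(1×27, 2×18, 3×12, …, 8×2, 9×1) = 36
f[11] = max(1×36, 2×27, 3×18, …, 9×2, 10×1) = 54
f[12] = max(1×54, 2×36, 3×27, …, 10×2, 11×1) = 81
f[13] = max(1×81, 2×54, 3×36, …, 11×2, 12×1) = 108
f[14] = max(1×108, 2×81, 3×54, …, 12×2, 13×1) = 162
f[15] = max(1×162, 2×108, 3×81, …, 13×2, 14×1) = 243
f[16] = max(1×243, 2×162, 3×108, …, 14×2, 15×1) = 324
One optimal split: 3 + 3 + 3 + 3 + 2 + 2; product 3×3×3×3×2×2 = 324.

324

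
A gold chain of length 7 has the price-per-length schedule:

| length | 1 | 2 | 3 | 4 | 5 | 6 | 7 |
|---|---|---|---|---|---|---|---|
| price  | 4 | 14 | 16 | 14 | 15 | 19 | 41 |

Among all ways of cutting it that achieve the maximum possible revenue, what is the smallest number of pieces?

4

Consider every possible first cut. r[k] is the best of p[i]+r[k−i] over all sellable i≤k.
r[1] = 4
r[2] = max(4+4, 14+0) = 14
r[3] = max(4+14, 14+4, 16+0) = 18
r[4] = max(4+18, 14+14, 16+4, 14+0) = 28
r[5] = max(4+28, 14+18, 16+14, 14+4, 15+0) = 32
r[6] = max(4+32, 14+28, 16+18, 14+14, 15+4, 19+0) = 42
r[7] = max(4+42, 14+32, 16+28, …, 19+4, 41+0) = 46
Maximum revenue is $46.
Now minimize piece count subject to staying optimal: for each k, pieces[k] = 1 + min over i with p[i]+r[k−i]=r[k] of pieces[k−i].
pieces[4] = 2
pieces[5] = 3
pieces[6] = 3
pieces[7] = 4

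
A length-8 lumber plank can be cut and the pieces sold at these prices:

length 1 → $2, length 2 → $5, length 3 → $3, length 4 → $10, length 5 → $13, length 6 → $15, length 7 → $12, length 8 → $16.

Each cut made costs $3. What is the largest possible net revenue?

17

Consider every possible first cut. net[k] is the best of p[i]+net[k−i] over all sellable i≤k, charging 3 whenever i<k.
net[1] = 2
net[2] = 5
net[3] = 4  (first piece 1, then net[2]=5)
net[4] = 10
net[5] = 13
net[6] = 15
net[7] = 15  (first piece 2, then net[5]=13)
net[8] = 17  (first piece 2, then net[6]=15)
One optimal plan: pieces 6 + 2 (1 cut) → $20 − $3 = $17.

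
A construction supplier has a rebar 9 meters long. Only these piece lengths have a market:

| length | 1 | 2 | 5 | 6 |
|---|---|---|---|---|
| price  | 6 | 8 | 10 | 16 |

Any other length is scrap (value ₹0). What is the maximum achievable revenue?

Consider every possible first cut. r[k] is the best of p[i]+r[k−i] over all sellable i≤k.
r[1] = 6
r[2] = 12  (first piece 1, then r[1]=6)
r[3] = 18  (first piece 1, then r[2]=12)
r[4] = 24  (first piece 1, then r[3]=18)
r[5] = 30  (first piece 1, then r[4]=24)
r[6] = 36  (first piece 1, then r[5]=30)
r[7] = 42  (first piece 1, then r[6]=36)
r[8] = 48  (first piece 1, then r[7]=42)
r[9] = 54  (first piece 1, then r[8]=48)
One optimal cutting: 1 + 1 + 1 + 1 + 1 + 1 + 1 + 1 + 1 → ₹54.

54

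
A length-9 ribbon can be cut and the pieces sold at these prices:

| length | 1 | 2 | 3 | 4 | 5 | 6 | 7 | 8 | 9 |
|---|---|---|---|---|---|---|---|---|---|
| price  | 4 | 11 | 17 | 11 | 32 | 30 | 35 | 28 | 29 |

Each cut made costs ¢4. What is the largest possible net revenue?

Let net[k] be the best obtainable value from length k. For each k, try every first piece i and keep the best of price[i] + net[k−i] minus the 4 cut fee when i<k.
net[1] = 4
net[2] = max(4+4-4, 11+0) = 11
net[3] = max(4+11-4, 11+4-4, 17+0) = 17
net[4] = max(4+17-4, 11+11-4, 17+4-4, 11+0) = 18
net[5] = max(4+18-4, 11+17-4, 17+11-4, 11+4-4, 32+0) = 32
net[6] = max(4+32-4, 11+18-4, 17+17-4, 11+11-4, 32+4-4, 30+0) = 32
net[7] = max(4+32-4, 11+32-4, 17+18-4, …, 30+4-4, 35+0) = 39
net[8] = max(4+39-4, 11+32-4, 17+32-4, …, 35+4-4, 28+0) = 45
net[9] = max(4+45-4, 11+39-4, 17+32-4, …, 28+4-4, 29+0) = 46
One optimal plan: pieces 5 + 2 + 2 (2 cuts) → ¢54 − ¢8 = ¢46.

46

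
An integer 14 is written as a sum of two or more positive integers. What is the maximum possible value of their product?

162

Let m[k] be the best product for length k (with at least one cut). For each first piece i, the rest contributes max(k−i, m[k−i]).
Small cases: m[2]=1, m[3]=2, m[4]=4, m[5]=6, m[6]=9, m[7]=12, m[8]=18.
m[9] = 3·max(6,9) = 3·9 = 27
m[10] = 2·max(8,18) = 2·18 = 36
m[11] = 2·max(9,27) = 2·27 = 54
m[12] = 3·max(9,27) = 3·27 = 81
m[13] = 2·max(11,54) = 2·54 = 108
m[14] = 2·max(12,81) = 2·81 = 162
One optimal split: 3 + 3 + 3 + 3 + 2; product 3·3·3·3·2 = 162.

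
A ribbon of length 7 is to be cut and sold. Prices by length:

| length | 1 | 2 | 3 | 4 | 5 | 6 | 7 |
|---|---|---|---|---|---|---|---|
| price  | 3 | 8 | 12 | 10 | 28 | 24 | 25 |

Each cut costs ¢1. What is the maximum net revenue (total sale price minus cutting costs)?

35

Let net[k] be the best obtainable value from length k. For each k, try every first piece i and keep the best of price[i] + net[k−i] minus the 1 cut fee when i<k.
net[1] = 3
net[2] = 8
net[3] = 12
net[4] = 15  (first piece 2, then net[2]=8)
net[5] = 28
net[6] = 30  (first piece 1, then net[5]=28)
net[7] = 35  (first piece 2, then net[5]=28)
One optimal plan: pieces 5 + 2 (1 cut) → ¢36 − ¢1 = ¢35.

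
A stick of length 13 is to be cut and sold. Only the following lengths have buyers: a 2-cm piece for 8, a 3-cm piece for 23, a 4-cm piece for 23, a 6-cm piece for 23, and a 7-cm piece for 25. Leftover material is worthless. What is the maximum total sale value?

Let f[k] be the best obtainable value from length k. For each k, try every first piece i and keep the best of price[i] + f[k−i].
f[1] = 0
f[2] = 8
f[3] = max(8+0, 23+0) = 23
f[4] = max(8+8, 23+0, 23+0) = 23
f[5] = max(8+23, 23+8, 23+0) = 31
f[6] = max(8+23, 23+23, 23+8, 23+0) = 46
f[7] = max(8+31, 23+23, 23+23, 23+0, 25+0) = 46
f[8] = max(8+46, 23+31, 23+23, 23+8, 25+0) = 54
f[9] = max(8+46, 23+46, 23+31, 23+23, 25+8) = 69
f[10] = max(8+54, 23+46, 23+46, 23+23, 25+23) = 69
f[11] = max(8+69, 23+54, 23+46, 23+31, 25+23) = 77
f[12] = max(8+69, 23+69, 23+54, 23+46, 25+31) = 92
f[13] = max(8+77, 23+69, 23+69, 23+46, 25+46) = 92
One optimal cutting: pieces 3 + 3 + 3 + 3 with 1 cm of scrap → 92.

92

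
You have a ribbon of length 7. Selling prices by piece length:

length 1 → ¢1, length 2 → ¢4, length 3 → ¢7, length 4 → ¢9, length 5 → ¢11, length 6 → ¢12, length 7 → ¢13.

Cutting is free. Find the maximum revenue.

16

Build v[k] bottom-up: v[k] = max over allowed piece i of (p[i] + v[k−i]).
v[1] = 1
v[2] = max(1+1, 4+0) = 4
v[3] = max(1+4, 4+1, 7+0) = 7
v[4] = max(1+7, 4+4, 7+1, 9+0) = 9
v[5] = max(1+9, 4+7, 7+4, 9+1, 11+0) = 11
v[6] = max(1+11, 4+9, 7+7, 9+4, 11+1, 12+0) = 14
v[7] = max(1+14, 4+11, 7+9, …, 12+1, 13+0) = 16
One optimal cutting: 4 + 3 → ¢9 + ¢7 = ¢16.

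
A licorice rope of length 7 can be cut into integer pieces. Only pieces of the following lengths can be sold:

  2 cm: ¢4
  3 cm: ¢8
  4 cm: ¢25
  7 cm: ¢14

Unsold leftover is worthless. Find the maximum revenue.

Let f[k] be the best obtainable value from length k. For each k, try every first piece i and keep the best of price[i] + f[k−i].
f[1] = 0
f[2] = 4
f[3] = max(4+0, 8+0) = 8
f[4] = max(4+4, 8+0, 25+0) = 25
f[5] = max(4+8, 8+4, 25+0) = 25
f[6] = max(4+25, 8+8, 25+4) = 29
f[7] = max(4+25, 8+25, 25+8, 14+0) = 33
One optimal cutting: 4 + 3 → ¢33.

33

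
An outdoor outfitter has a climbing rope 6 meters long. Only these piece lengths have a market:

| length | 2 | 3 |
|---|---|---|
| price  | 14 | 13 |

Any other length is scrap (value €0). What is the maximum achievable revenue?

42

Consider every possible first cut. f[k] is the best of p[i]+f[k−i] over all sellable i≤k.
f[1] = 0
f[2] = 14
f[3] = max(14+0, 13+0) = 14
f[4] = max(14+14, 13+0) = 28
f[5] = max(14+14, 13+14) = 28
f[6] = max(14+28, 13+14) = 42
One optimal cutting: 2 + 2 + 2 → €42.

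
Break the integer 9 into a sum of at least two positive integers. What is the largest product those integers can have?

Let P[k] be the best product for length k (with at least one cut). For each first piece i, the rest contributes max(k−i, P[k−i]).
P[2] = 1·max(1,0) = 1·1 = 1
P[3] = 1·max(2,1) = 1·2 = 2
P[4] = 2·max(2,1) = 2·2 = 4
P[5] = 2·max(3,2) = 2·3 = 6
P[6] = 3·max(3,2) = 3·3 = 9
P[7] = 2·max(5,6) = 2·6 = 12
P[8] = 2·max(6,9) = 2·9 = 18
P[9] = 3·max(6,9) = 3·9 = 27
One optimal split: 3 + 3 + 3; product 3·3·3 = 27.

27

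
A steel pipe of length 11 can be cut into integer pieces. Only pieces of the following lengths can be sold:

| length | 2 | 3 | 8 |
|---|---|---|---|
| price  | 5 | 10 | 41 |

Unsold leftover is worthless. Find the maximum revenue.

Let f[k] be the best obtainable value from length k. For each k, try every first piece i and keep the best of price[i] + f[k−i].
f[1] = 0
f[2] = 5
f[3] = max(5+0, 10+0) = 10
f[4] = max(5+5, 10+0) = 10
f[5] = max(5+10, 10+5) = 15
f[6] = max(5+10, 10+10) = 20
f[7] = max(5+15, 10+10) = 20
f[8] = max(5+20, 10+15, 41+0) = 41
f[9] = max(5+20, 10+20, 41+0) = 41
f[10] = max(5+41, 10+20, 41+5) = 46
f[11] = max(5+41, 10+41, 41+10) = 51
One optimal cutting: 8 + 3 → $51.

51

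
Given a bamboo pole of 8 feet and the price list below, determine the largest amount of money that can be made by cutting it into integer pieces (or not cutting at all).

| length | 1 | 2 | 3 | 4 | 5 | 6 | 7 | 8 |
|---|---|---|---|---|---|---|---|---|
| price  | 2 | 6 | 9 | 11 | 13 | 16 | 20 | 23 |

24

Let best[k] be the best obtainable value from length k. For each k, try every first piece i and keep the best of price[i] + best[k−i].
best[1] = 2
best[2] = max(2+2, 6+0) = 6
best[3] = max(2+6, 6+2, 9+0) = 9
best[4] = max(2+9, 6+6, 9+2, 11+0) = 12
best[5] = max(2+12, 6+9, 9+6, 11+2, 13+0) = 15
best[6] = max(2+15, 6+12, 9+9, 11+6, 13+2, 16+0) = 18
best[7] = max(2+18, 6+15, 9+12, …, 16+2, 20+0) = 21
best[8] = max(2+21, 6+18, 9+15, …, 20+2, 23+0) = 24
One optimal cutting: 2 + 2 + 2 + 2 → $6 + $6 + $6 + $6 = $24.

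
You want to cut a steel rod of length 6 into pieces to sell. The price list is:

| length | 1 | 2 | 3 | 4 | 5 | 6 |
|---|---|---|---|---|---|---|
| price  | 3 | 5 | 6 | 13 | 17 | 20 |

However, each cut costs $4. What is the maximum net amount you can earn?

Consider every possible first cut. r[k] is the best of p[i]+r[k−i] over all sellable i≤k, charging 4 whenever i<k.
r[1] = 3
r[2] = max(3+3-4, 5+0) = 5
r[3] = max(3+5-4, 5+3-4, 6+0) = 6
r[4] = max(3+6-4, 5+5-4, 6+3-4, 13+0) = 13
r[5] = max(3+13-4, 5+6-4, 6+5-4, 13+3-4, 17+0) = 17
r[6] = max(3+17-4, 5+13-4, 6+6-4, 13+5-4, 17+3-4, 20+0) = 20
Best is to make no cuts and sell whole for $20.

20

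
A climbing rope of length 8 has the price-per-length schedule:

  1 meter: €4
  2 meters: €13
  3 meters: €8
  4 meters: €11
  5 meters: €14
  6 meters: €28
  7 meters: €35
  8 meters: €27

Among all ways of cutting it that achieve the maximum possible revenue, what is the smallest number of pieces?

Build r[k] bottom-up: r[k] = max over allowed piece i of (p[i] + r[k−i]).
r[1] = 4
r[2] = max(4+4, 13+0) = 13
r[3] = max(4+13, 13+4, 8+0) = 17
r[4] = max(4+17, 13+13, 8+4, 11+0) = 26
r[5] = max(4+26, 13+17, 8+13, 11+4, 14+0) = 30
r[6] = max(4+30, 13+26, 8+17, 11+13, 14+4, 28+0) = 39
r[7] = max(4+39, 13+30, 8+26, …, 28+4, 35+0) = 43
r[8] = max(4+43, 13+39, 8+30, …, 35+4, 27+0) = 52
Maximum revenue is €52.
Now minimize piece count subject to staying optimal: for each k, pieces[k] = 1 + min over i with p[i]+r[k−i]=r[k] of pieces[k−i].
pieces[5] = 3
pieces[6] = 3
pieces[7] = 4
pieces[8] = 4

4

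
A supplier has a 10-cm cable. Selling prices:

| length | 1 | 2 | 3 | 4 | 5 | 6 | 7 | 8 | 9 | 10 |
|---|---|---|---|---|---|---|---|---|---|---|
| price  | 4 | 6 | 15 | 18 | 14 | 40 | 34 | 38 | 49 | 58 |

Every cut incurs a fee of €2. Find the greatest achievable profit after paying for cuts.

Build v[k] bottom-up: v[k] = max over allowed piece i of (p[i] + v[k−i]) − 2 per cut.
v[1] = 4
v[2] = 6  (first piece 1, then v[1]=4)
v[3] = 15
v[4] = 18
v[5] = 20  (first piece 1, then v[4]=18)
v[6] = 40
v[7] = 42  (first piece 1, then v[6]=40)
v[8] = 44  (first piece 1, then v[7]=42)
v[9] = 53  (first piece 3, then v[6]=40)
v[10] = 58
Best is to make no cuts and sell whole for €58.

58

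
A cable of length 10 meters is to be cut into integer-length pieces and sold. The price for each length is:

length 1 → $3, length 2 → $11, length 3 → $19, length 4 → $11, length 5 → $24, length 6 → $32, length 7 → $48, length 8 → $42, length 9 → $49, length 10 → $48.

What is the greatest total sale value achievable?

67

Consider every possible first cut. v[k] is the best of p[i]+v[k−i] over all sellable i≤k.
v[1] = 3
v[2] = max(3+3, 11+0) = 11
v[3] = max(3+11, 11+3, 19+0) = 19
v[4] = max(3+19, 11+11, 19+3, 11+0) = 22
v[5] = max(3+22, 11+19, 19+11, 11+3, 24+0) = 30
v[6] = max(3+30, 11+22, 19+19, 11+11, 24+3, 32+0) = 38
v[7] = max(3+38, 11+30, 19+22, …, 32+3, 48+0) = 48
v[8] = max(3+48, 11+38, 19+30, …, 48+3, 42+0) = 51
v[9] = max(3+51, 11+48, 19+38, …, 42+3, 49+0) = 59
v[10] = max(3+59, 11+51, 19+48, …, 49+3, 48+0) = 67
One optimal cutting: 7 + 3 → $48 + $19 = $67.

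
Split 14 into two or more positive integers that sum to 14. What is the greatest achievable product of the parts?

162

Let g[k] be the best product for length k (with at least one cut). For each first piece i, the rest contributes max(k−i, g[k−i]).
g[2] = 1×max(1,0) = 1×1 = 1
g[3] = max(1×2, 2×1) = 2
g[4] = max(1×3, 2×2, 3×1) = 4
g[5] = max(1×4, 2×3, 3×2, 4×1) = 6
g[6] = max(1×6, 2×4, 3×3, 4×2, 5×1) = 9
g[7] = max(1×9, 2×6, 3×4, 4×3, 5×2, 6×1) = 12
g[8] = max(1×12, 2×9, 3×6, …, 6×2, 7×1) = 18
g[9] = max(1×18, 2×12, 3×9, …, 7×2, 8×1) = 27
g[10] = max(1×27, 2×18, 3×12, …, 8×2, 9×1) = 36
g[11] = max(1×36, 2×27, 3×18, …, 9×2, 10×1) = 54
g[12] = max(1×54, 2×36, 3×27, …, 10×2, 11×1) = 81
g[13] = max(1×81, 2×54, 3×36, …, 11×2, 12×1) = 108
g[14] = max(1×108, 2×81, 3×54, …, 12×2, 13×1) = 162
One optimal split: 3 + 3 + 3 + 3 + 2; product 3×3×3×3×2 = 162.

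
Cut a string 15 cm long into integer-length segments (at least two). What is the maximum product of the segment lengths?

243

Define g[k] = max over 1≤i<k of i · max(k−i, g[k−i]); the inner max lets the remainder stay uncut if that's better.
g[2] = 1×max(1,0) = 1×1 = 1
g[3] = 1×max(2,1) = 1×2 = 2
g[4] = 2×max(2,1) = 2×2 = 4
g[5] = 2×max(3,2) = 2×3 = 6
g[6] = 3×max(3,2) = 3×3 = 9
g[7] = 2×max(5,6) = 2×6 = 12
g[8] = 2×max(6,9) = 2×9 = 18
g[9] = 3×max(6,9) = 3×9 = 27
g[10] = 2×max(8,18) = 2×18 = 36
g[11] = 2×max(9,27) = 2×27 = 54
g[12] = 3×max(9,27) = 3×27 = 81
g[13] = 2×max(11,54) = 2×54 = 108
g[14] = 2×max(12,81) = 2×81 = 162
g[15] = 3×max(12,81) = 3×81 = 243
One optimal split: 3 + 3 + 3 + 3 + 3; product 3×3×3×3×3 = 243.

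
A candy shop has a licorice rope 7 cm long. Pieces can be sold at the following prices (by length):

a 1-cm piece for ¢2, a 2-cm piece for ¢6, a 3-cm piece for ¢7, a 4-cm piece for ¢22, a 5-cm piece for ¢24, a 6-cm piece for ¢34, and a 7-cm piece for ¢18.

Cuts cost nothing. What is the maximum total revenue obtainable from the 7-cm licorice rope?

Build R[k] bottom-up: R[k] = max over allowed piece i of (p[i] + R[k−i]).
R[1] = 2
R[2] = max(2+2, 6+0) = 6
R[3] = max(2+6, 6+2, 7+0) = 8
R[4] = max(2+8, 6+6, 7+2, 22+0) = 22
R[5] = max(2+22, 6+8, 7+6, 22+2, 24+0) = 24
R[6] = max(2+24, 6+22, 7+8, 22+6, 24+2, 34+0) = 34
R[7] = max(2+34, 6+24, 7+22, …, 34+2, 18+0) = 36
One optimal cutting: 6 + 1 → ¢34 + ¢2 = ¢36.

36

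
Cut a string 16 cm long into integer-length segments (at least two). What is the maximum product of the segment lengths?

324

Define prod[k] = max over 1≤i<k of i · max(k−i, prod[k−i]); the inner max lets the remainder stay uncut if that's better.
prod[2] = 1×max(1,0) = 1×1 = 1
prod[3] = 1×max(2,1) = 1×2 = 2
prod[4] = 2×max(2,1) = 2×2 = 4
prod[5] = 2×max(3,2) = 2×3 = 6
prod[6] = 3×max(3,2) = 3×3 = 9
prod[7] = 2×max(5,6) = 2×6 = 12
prod[8] = 2×max(6,9) = 2×9 = 18
prod[9] = 3×max(6,9) = 3×9 = 27
prod[10] = 2×max(8,18) = 2×18 = 36
prod[11] = 2×max(9,27) = 2×27 = 54
prod[12] = 3×max(9,27) = 3×27 = 81
prod[13] = 2×max(11,54) = 2×54 = 108
prod[14] = 2×max(12,81) = 2×81 = 162
prod[15] = 3×max(12,81) = 3×81 = 243
prod[16] = 2×max(14,162) = 2×162 = 324
One optimal split: 3 + 3 + 3 + 3 + 2 + 2; product 3×3×3×3×2×2 = 324.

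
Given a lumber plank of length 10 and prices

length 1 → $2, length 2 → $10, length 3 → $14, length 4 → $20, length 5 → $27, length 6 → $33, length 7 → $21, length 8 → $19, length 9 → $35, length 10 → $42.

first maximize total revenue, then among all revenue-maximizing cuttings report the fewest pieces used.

Let r[k] be the best obtainable value from length k. For each k, try every first piece i and keep the best of price[i] + r[k−i].
r[1] = 2
r[2] = 10
r[3] = 14
r[4] = 20  (first piece 2, then r[2]=10)
r[5] = 27
r[6] = 33
r[7] = 37  (first piece 2, then r[5]=27)
r[8] = 43  (first piece 2, then r[6]=33)
r[9] = 47  (first piece 2, then r[7]=37)
r[10] = 54  (first piece 5, then r[5]=27)
Maximum revenue is $54.
Now minimize piece count subject to staying optimal: for each k, pieces[k] = 1 + min over i with p[i]+r[k−i]=r[k] of pieces[k−i].
pieces[7] = 2
pieces[8] = 2
pieces[9] = 2
pieces[10] = 2

2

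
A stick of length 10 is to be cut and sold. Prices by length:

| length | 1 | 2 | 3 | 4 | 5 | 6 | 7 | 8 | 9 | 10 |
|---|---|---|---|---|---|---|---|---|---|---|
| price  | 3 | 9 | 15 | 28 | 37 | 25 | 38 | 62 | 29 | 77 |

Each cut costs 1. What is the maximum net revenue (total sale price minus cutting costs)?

77

Build net[k] bottom-up: net[k] = max over allowed piece i of (p[i] + net[k−i]) − 1 per cut.
net[1] = 3
net[2] = 9
net[3] = 15
net[4] = 28
net[5] = 37
net[6] = 39  (first piece 1, then net[5]=37)
net[7] = 45  (first piece 2, then net[5]=37)
net[8] = 62
net[9] = 64  (first piece 1, then net[8]=62)
net[10] = 77
Best is to make no cuts and sell whole for 77.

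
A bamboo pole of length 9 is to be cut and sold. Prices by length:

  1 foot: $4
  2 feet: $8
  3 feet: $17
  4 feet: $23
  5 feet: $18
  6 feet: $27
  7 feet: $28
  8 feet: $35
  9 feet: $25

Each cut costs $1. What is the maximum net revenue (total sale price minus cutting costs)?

Let r[k] be the best obtainable value from length k. For each k, try every first piece i and keep the best of price[i] + r[k−i] minus the 1 cut fee when i<k.
r[1] = 4
r[2] = 8
r[3] = 17
r[4] = 23
r[5] = 26  (first piece 1, then r[4]=23)
r[6] = 33  (first piece 3, then r[3]=17)
r[7] = 39  (first piece 3, then r[4]=23)
r[8] = 45  (first piece 4, then r[4]=23)
r[9] = 49  (first piece 3, then r[6]=33)
One optimal plan: pieces 3 + 3 + 3 (2 cuts) → $51 − $2 = $49.

49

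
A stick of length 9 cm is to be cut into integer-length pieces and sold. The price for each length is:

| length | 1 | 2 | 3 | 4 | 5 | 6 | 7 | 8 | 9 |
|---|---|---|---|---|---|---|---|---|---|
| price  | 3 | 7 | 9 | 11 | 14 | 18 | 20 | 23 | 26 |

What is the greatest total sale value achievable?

Build R[k] bottom-up: R[k] = max over allowed piece i of (p[i] + R[k−i]).
R[1] = 3
R[2] = 7
R[3] = 10  (first piece 1, then R[2]=7)
R[4] = 14  (first piece 2, then R[2]=7)
R[5] = 17  (first piece 1, then R[4]=14)
R[6] = 21  (first piece 2, then R[4]=14)
R[7] = 24  (first piece 1, then R[6]=21)
R[8] = 28  (first piece 2, then R[6]=21)
R[9] = 31  (first piece 1, then R[8]=28)
One optimal cutting: 2 + 2 + 2 + 2 + 1 → $7 + $7 + $7 + $7 + $3 = $31.

31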